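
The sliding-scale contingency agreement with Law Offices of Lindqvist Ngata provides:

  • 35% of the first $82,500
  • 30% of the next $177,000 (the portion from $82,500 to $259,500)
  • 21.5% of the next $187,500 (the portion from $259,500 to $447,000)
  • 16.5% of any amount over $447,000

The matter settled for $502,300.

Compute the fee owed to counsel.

First $82,500 at 35% = $28,875.00
Next $177,000 at 30% = $53,100.00
Next $187,500 at 21.5% = $40,312.50
Remaining $55,300 at 16.5% = $9,124.50
Fee: $28,875.00 + $53,100.00 + $40,312.50 + $9,124.50 = $131,412.00

$131,412.00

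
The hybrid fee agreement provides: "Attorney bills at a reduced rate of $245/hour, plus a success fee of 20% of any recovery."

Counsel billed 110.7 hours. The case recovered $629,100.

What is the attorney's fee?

Hourly: 110.7 × $245 = $27,121.50
Success fee: 20% of $629,100 = $125,820.00
Total: $27,121.50 + $125,820.00 = $152,941.50

$152,941.50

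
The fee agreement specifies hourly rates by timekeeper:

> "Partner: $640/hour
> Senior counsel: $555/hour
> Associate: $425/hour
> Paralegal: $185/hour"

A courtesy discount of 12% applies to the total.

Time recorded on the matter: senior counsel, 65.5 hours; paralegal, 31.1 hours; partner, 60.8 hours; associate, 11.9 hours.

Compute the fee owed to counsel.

Partner: 60.8 × $640 = $38,912.00
Senior counsel: 65.5 × $555 = $36,352.50
Associate: 11.9 × $425 = $5,057.50
Paralegal: 31.1 × $185 = $5,753.50
Subtotal: $86,075.50
Less 12% discount: −$10,329.06
Total: $86,075.50 − $10,329.06 = $75,746.44

$75,746.44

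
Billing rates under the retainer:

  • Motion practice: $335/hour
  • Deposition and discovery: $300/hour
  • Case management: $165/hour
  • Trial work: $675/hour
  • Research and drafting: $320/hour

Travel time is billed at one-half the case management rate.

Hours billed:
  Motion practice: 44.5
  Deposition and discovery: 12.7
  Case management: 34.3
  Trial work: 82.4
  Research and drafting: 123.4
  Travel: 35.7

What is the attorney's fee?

$122,430.25

Motion practice: 44.5 × $335 = $14,907.50
Deposition and discovery: 12.7 × $300 = $3,810.00
Case management: 34.3 × $165 = $5,659.50
Trial work: 82.4 × $675 = $55,620.00
Research and drafting: 123.4 × $320 = $39,488.00
Subtotal: $14,907.50 + $3,810.00 + $5,659.50 + $55,620.00 + $39,488.00 = $119,485.00
Travel: 35.7 × ($165 ÷ 2) = 35.7 × $82.50 = $2,945.25
Total: $119,485.00 + $2,945.25 = $122,430.25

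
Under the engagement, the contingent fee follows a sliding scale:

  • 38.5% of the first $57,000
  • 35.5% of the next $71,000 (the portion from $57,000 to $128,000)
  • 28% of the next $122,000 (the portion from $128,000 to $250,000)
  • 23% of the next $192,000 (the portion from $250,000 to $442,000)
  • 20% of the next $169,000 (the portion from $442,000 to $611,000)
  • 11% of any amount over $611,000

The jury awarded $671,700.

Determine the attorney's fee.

First $57,000 at 38.5% = $21,945.00
Next $71,000 at 35.5% = $25,205.00
Next $122,000 at 28% = $34,160.00
Next $192,000 at 23% = $44,160.00
Next $169,000 at 20% = $33,800.00
Remaining $60,700 at 11% = $6,677.00
Fee: $21,945.00 + $25,205.00 + $34,160.00 + $44,160.00 + $33,800.00 + $6,677.00 = $165,947.00

$165,947.00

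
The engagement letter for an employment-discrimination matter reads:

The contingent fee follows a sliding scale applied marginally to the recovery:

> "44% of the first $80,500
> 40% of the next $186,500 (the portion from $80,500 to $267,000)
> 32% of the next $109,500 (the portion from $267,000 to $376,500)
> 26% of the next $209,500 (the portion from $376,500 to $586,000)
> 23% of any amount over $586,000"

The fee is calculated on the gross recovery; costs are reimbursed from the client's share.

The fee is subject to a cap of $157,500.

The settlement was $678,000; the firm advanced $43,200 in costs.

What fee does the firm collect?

$157,500.00

Fee base is the gross recovery, $678,000; costs are reimbursed separately.
First $80,500 at 44% = $35,420.00
Next $186,500 at 40% = $74,600.00
Next $109,500 at 32% = $35,040.00
Next $209,500 at 26% = $54,470.00
Remaining $92,000 at 23% = $21,160.00
Fee: $35,420.00 + $74,600.00 + $35,040.00 + $54,470.00 + $21,160.00 = $220,690.00
$220,690.00 exceeds the $157,500 cap, so the fee is capped at $157,500.00.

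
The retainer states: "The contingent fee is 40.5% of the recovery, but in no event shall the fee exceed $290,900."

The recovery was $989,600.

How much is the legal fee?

$290,900.00

40.5% of $989,600 = $400,788.00
That exceeds the $290,900 cap, so the fee is capped at $290,900.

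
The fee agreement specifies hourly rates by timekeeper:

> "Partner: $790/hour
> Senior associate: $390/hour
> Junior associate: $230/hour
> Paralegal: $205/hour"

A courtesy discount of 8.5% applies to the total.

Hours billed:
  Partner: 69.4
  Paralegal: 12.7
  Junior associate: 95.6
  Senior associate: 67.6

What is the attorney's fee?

Partner: 69.4 × $790 = $54,826.00
Senior associate: 67.6 × $390 = $26,364.00
Junior associate: 95.6 × $230 = $21,988.00
Paralegal: 12.7 × $205 = $2,603.50
Subtotal: $105,781.50
Less 8.5% discount: −$8,991.43
Total: $105,781.50 − $8,991.43 = $96,790.07

$96,790.07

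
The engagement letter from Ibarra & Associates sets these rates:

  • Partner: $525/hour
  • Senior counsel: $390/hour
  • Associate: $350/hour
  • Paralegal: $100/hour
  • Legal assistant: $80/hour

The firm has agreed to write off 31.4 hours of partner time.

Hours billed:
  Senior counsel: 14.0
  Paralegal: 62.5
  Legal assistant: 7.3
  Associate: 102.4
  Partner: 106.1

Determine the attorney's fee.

Partner: 106.1 × $525 = $55,702.50
Senior counsel: 14.0 × $390 = $5,460.00
Associate: 102.4 × $350 = $35,840.00
Paralegal: 62.5 × $100 = $6,250.00
Legal assistant: 7.3 × $80 = $584.00
Subtotal: $103,836.50
Write-off: 31.4 × $525 = $16,485.00
Total: $103,836.50 − $16,485.00 = $87,351.50

$87,351.50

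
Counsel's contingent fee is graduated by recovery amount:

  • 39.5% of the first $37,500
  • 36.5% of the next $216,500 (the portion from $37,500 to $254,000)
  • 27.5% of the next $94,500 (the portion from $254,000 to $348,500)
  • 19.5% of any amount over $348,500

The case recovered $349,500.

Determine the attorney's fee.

First $37,500 at 39.5% = $14,812.50
Next $216,500 at 36.5% = $79,022.50
Next $94,500 at 27.5% = $25,987.50
Remaining $1,000 at 19.5% = $195.00
Fee: $14,812.50 + $79,022.50 + $25,987.50 + $195.00 = $120,017.50

$120,017.50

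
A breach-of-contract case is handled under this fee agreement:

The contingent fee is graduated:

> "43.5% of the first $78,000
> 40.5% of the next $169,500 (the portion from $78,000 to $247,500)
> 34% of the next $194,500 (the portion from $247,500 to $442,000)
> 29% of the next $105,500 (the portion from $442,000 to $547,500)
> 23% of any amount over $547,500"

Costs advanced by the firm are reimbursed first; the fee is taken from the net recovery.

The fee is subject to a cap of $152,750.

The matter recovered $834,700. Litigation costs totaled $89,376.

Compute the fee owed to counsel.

Fee base (net of costs): $834,700 − $89,376 = $745,324
First $78,000 at 43.5% = $33,930.00
Next $169,500 at 40.5% = $68,647.50
Next $194,500 at 34% = $66,130.00
Next $105,500 at 29% = $30,595.00
Remaining $197,824 at 23% = $45,499.52
Fee: $33,930.00 + $68,647.50 + $66,130.00 + $30,595.00 + $45,499.52 = $244,802.02
$244,802.02 exceeds the $152,750 cap, so the fee is capped at $152,750.00.

$152,750.00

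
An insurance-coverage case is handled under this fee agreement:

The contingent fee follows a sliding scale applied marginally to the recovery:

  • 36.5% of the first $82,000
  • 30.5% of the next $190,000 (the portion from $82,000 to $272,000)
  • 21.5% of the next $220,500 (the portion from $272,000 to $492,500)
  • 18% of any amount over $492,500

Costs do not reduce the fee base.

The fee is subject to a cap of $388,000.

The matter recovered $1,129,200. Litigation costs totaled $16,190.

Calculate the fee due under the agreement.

$249,893.50

Fee base is the gross recovery, $1,129,200; costs are reimbursed separately.
First $82,000 at 36.5% = $29,930.00
Next $190,000 at 30.5% = $57,950.00
Next $220,500 at 21.5% = $47,407.50
Remaining $636,700 at 18% = $114,606.00
Fee: $29,930.00 + $57,950.00 + $47,407.50 + $114,606.00 = $249,893.50
$249,893.50 is under the $388,000 cap.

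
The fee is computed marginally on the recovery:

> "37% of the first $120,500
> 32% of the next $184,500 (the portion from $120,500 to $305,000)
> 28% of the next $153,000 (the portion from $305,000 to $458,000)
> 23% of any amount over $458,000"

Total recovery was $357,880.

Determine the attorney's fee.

$118,431.40

First $120,500 at 37% = $44,585.00
Next $184,500 at 32% = $59,040.00
Remaining $52,880 at 28% = $14,806.40
Fee: $44,585.00 + $59,040.00 + $14,806.40 = $118,431.40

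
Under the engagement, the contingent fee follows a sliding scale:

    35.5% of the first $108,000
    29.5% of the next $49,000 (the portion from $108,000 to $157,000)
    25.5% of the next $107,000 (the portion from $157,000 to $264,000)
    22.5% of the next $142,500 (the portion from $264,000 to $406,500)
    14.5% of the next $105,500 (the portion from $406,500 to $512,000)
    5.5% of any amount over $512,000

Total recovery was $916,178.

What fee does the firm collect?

First $108,000 at 35.5% = $38,340.00
Next $49,000 at 29.5% = $14,455.00
Next $107,000 at 25.5% = $27,285.00
Next $142,500 at 22.5% = $32,062.50
Next $105,500 at 14.5% = $15,297.50
Remaining $404,178 at 5.5% = $22,229.79
Fee: $38,340.00 + $14,455.00 + $27,285.00 + $32,062.50 + $15,297.50 + $22,229.79 = $149,669.79

$149,669.79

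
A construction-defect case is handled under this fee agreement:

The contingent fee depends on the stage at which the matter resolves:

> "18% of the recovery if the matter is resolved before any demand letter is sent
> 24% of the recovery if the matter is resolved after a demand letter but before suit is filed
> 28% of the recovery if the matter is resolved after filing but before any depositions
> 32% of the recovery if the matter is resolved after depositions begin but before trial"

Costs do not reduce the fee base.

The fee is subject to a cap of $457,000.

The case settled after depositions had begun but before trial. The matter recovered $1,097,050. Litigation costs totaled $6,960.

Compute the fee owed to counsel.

$351,056.00

Fee base is the gross recovery, $1,097,050; costs are reimbursed separately.
The matter settled after depositions had begun but before trial, so the 32% rate applies.
$1,097,050 × 32% = $351,056.00
$351,056.00 is under the $457,000 cap.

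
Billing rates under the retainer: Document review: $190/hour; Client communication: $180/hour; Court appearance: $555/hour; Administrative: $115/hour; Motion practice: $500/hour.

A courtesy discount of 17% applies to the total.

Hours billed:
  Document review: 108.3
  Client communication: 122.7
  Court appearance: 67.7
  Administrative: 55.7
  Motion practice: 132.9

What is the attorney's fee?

$127,066.36

Document review: 108.3 × $190 = $20,577.00
Client communication: 122.7 × $180 = $22,086.00
Court appearance: 67.7 × $555 = $37,573.50
Administrative: 55.7 × $115 = $6,405.50
Motion practice: 132.9 × $500 = $66,450.00
Subtotal: $153,092.00
Less 17% discount: −$26,025.64
Total: $153,092.00 − $26,025.64 = $127,066.36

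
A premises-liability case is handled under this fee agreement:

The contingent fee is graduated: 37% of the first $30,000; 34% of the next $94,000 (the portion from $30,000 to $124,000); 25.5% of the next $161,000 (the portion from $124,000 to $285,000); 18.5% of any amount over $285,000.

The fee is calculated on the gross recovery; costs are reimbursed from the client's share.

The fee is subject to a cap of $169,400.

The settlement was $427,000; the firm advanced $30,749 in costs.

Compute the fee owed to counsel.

$110,385.00

Fee base is the gross recovery, $427,000; costs are reimbursed separately.
First $30,000 at 37% = $11,100.00
Next $94,000 at 34% = $31,960.00
Next $161,000 at 25.5% = $41,055.00
Remaining $142,000 at 18.5% = $26,270.00
Fee: $11,100.00 + $31,960.00 + $41,055.00 + $26,270.00 = $110,385.00
$110,385.00 is under the $169,400 cap.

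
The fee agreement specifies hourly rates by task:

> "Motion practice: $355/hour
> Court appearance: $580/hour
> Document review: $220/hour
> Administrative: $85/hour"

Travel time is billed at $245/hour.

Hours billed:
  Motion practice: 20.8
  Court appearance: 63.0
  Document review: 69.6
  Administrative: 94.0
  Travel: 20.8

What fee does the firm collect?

$72,322.00

Motion practice: 20.8 × $355 = $7,384.00
Court appearance: 63.0 × $580 = $36,540.00
Document review: 69.6 × $220 = $15,312.00
Administrative: 94.0 × $85 = $7,990.00
Subtotal: $7,384.00 + $36,540.00 + $15,312.00 + $7,990.00 = $67,226.00
Travel: 20.8 × $245 = $5,096.00
Total: $67,226.00 + $5,096.00 = $72,322.00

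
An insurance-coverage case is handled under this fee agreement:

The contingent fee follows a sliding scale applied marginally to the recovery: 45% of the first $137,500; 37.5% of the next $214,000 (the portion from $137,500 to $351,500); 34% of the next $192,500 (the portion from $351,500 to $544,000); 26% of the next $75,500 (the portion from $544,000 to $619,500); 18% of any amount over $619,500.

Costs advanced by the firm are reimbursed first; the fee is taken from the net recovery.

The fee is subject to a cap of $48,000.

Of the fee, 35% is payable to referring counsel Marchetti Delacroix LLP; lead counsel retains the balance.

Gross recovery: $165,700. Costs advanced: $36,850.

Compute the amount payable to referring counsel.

Fee base (net of costs): $165,700 − $36,850 = $128,850
First $128,850 at 45% = $57,982.50
$57,982.50 exceeds the $48,000 cap, so the fee is capped at $48,000.00.
Referral share: 35% of $48,000.00 = $16,800.00; lead counsel retains $48,000.00 − $16,800.00 = $31,200.00.

$16,800.00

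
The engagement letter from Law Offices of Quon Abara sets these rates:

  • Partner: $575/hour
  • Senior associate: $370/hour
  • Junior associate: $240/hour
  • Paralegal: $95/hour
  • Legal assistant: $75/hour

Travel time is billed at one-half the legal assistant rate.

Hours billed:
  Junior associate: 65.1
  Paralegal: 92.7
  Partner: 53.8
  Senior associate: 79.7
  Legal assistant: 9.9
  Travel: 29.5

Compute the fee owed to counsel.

$86,703.25

Partner: 53.8 × $575 = $30,935.00
Senior associate: 79.7 × $370 = $29,489.00
Junior associate: 65.1 × $240 = $15,624.00
Paralegal: 92.7 × $95 = $8,806.50
Legal assistant: 9.9 × $75 = $742.50
Subtotal: $30,935.00 + $29,489.00 + $15,624.00 + $8,806.50 + $742.50 = $85,597.00
Travel: 29.5 × ($75 ÷ 2) = 29.5 × $37.50 = $1,106.25
Total: $85,597.00 + $1,106.25 = $86,703.25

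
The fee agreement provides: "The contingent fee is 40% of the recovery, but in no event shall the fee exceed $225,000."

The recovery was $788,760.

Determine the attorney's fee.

40% of $788,760 = $315,504.00
That exceeds the $225,000 cap, so the fee is capped at $225,000.

$225,000.00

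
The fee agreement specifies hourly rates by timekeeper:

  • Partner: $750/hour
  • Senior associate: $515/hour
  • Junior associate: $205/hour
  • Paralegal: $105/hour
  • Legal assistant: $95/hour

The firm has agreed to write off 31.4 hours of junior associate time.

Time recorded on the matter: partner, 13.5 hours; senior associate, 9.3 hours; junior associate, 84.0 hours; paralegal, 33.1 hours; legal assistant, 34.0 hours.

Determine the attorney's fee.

$32,403.00

Partner: 13.5 × $750 = $10,125.00
Senior associate: 9.3 × $515 = $4,789.50
Junior associate: 84.0 × $205 = $17,220.00
Paralegal: 33.1 × $105 = $3,475.50
Legal assistant: 34.0 × $95 = $3,230.00
Subtotal: $38,840.00
Write-off: 31.4 × $205 = $6,437.00
Total: $38,840.00 − $6,437.00 = $32,403.00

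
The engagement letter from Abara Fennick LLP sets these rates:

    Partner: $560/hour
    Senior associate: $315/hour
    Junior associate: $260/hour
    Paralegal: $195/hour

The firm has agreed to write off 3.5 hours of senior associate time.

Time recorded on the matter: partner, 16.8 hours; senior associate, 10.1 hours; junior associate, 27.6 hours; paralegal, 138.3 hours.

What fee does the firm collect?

Partner: 16.8 × $560 = $9,408.00
Senior associate: 10.1 × $315 = $3,181.50
Junior associate: 27.6 × $260 = $7,176.00
Paralegal: 138.3 × $195 = $26,968.50
Subtotal: $46,734.00
Write-off: 3.5 × $315 = $1,102.50
Total: $46,734.00 − $1,102.50 = $45,631.50

$45,631.50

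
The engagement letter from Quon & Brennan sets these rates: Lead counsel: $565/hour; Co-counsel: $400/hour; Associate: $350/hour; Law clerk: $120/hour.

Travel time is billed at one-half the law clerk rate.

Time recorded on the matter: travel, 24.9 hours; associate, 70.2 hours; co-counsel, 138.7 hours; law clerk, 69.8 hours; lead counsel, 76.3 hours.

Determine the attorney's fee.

$133,029.50

Lead counsel: 76.3 × $565 = $43,109.50
Co-counsel: 138.7 × $400 = $55,480.00
Associate: 70.2 × $350 = $24,570.00
Law clerk: 69.8 × $120 = $8,376.00
Subtotal: $43,109.50 + $55,480.00 + $24,570.00 + $8,376.00 = $131,535.50
Travel: 24.9 × ($120 ÷ 2) = 24.9 × $60.00 = $1,494.00
Total: $131,535.50 + $1,494.00 = $133,029.50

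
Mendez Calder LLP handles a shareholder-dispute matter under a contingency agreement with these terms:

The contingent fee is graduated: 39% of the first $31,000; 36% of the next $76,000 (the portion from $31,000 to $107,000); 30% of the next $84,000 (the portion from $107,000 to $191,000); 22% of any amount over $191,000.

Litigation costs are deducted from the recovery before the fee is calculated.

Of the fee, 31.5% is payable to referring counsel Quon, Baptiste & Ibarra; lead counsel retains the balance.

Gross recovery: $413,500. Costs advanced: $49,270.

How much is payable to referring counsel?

Fee base (net of costs): $413,500 − $49,270 = $364,230
First $31,000 at 39% = $12,090.00
Next $76,000 at 36% = $27,360.00
Next $84,000 at 30% = $25,200.00
Remaining $173,230 at 22% = $38,110.60
Fee: $12,090.00 + $27,360.00 + $25,200.00 + $38,110.60 = $102,760.60
Referral share: 31.5% of $102,760.60 = $32,369.59; lead counsel retains $102,760.60 − $32,369.59 = $70,391.01.

$32,369.59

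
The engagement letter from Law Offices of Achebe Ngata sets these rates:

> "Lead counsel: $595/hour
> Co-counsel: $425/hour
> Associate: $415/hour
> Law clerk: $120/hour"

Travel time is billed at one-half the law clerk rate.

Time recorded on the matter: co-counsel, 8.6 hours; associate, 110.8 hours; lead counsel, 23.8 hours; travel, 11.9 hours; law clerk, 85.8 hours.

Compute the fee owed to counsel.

$74,808.00

Lead counsel: 23.8 × $595 = $14,161.00
Co-counsel: 8.6 × $425 = $3,655.00
Associate: 110.8 × $415 = $45,982.00
Law clerk: 85.8 × $120 = $10,296.00
Subtotal: $14,161.00 + $3,655.00 + $45,982.00 + $10,296.00 = $74,094.00
Travel: 11.9 × ($120 ÷ 2) = 11.9 × $60.00 = $714.00
Total: $74,094.00 + $714.00 = $74,808.00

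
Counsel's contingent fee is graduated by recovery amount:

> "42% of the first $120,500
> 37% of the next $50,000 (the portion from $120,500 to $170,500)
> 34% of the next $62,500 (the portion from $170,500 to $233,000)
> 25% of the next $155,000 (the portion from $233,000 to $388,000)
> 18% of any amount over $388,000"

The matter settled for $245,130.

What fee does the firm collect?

$93,392.50

First $120,500 at 42% = $50,610.00
Next $50,000 at 37% = $18,500.00
Next $62,500 at 34% = $21,250.00
Remaining $12,130 at 25% = $3,032.50
Fee: $50,610.00 + $18,500.00 + $21,250.00 + $3,032.50 = $93,392.50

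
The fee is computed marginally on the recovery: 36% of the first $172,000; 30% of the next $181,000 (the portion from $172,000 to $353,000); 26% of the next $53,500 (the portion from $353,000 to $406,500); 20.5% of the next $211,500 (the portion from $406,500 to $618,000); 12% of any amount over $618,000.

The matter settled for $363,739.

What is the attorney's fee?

First $172,000 at 36% = $61,920.00
Next $181,000 at 30% = $54,300.00
Remaining $10,739 at 26% = $2,792.14
Fee: $61,920.00 + $54,300.00 + $2,792.14 = $119,012.14

$119,012.14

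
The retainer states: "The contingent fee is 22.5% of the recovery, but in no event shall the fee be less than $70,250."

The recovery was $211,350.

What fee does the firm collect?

$70,250.00

22.5% of $211,350 = $47,553.75
That is below the $70,250 minimum, so the minimum applies.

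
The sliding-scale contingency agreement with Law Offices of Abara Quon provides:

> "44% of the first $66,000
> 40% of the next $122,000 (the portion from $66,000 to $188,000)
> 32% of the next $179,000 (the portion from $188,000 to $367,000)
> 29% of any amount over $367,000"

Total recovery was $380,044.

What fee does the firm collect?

First $66,000 at 44% = $29,040.00
Next $122,000 at 40% = $48,800.00
Next $179,000 at 32% = $57,280.00
Remaining $13,044 at 29% = $3,782.76
Fee: $29,040.00 + $48,800.00 + $57,280.00 + $3,782.76 = $138,902.76

$138,902.76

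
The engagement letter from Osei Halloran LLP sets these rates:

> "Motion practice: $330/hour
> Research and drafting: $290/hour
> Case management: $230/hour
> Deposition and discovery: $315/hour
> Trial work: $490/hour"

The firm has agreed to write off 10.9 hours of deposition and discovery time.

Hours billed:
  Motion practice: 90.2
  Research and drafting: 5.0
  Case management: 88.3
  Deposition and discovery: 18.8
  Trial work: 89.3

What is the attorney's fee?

Motion practice: 90.2 × $330 = $29,766.00
Research and drafting: 5.0 × $290 = $1,450.00
Case management: 88.3 × $230 = $20,309.00
Deposition and discovery: 18.8 × $315 = $5,922.00
Trial work: 89.3 × $490 = $43,757.00
Subtotal: $101,204.00
Write-off: 10.9 × $315 = $3,433.50
Total: $101,204.00 − $3,433.50 = $97,770.50

$97,770.50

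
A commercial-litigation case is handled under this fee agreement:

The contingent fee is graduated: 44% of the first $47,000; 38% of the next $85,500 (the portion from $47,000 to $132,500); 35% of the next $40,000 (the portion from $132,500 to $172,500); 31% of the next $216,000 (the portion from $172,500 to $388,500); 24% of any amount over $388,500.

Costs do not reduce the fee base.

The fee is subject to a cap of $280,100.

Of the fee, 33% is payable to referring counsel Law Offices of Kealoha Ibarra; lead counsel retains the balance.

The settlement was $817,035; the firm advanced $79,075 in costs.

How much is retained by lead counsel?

$158,775.53

Fee base is the gross recovery, $817,035; costs are reimbursed separately.
First $47,000 at 44% = $20,680.00
Next $85,500 at 38% = $32,490.00
Next $40,000 at 35% = $14,000.00
Next $216,000 at 31% = $66,960.00
Remaining $428,535 at 24% = $102,848.40
Fee: $20,680.00 + $32,490.00 + $14,000.00 + $66,960.00 + $102,848.40 = $236,978.40
$236,978.40 is under the $280,100 cap.
Referral share: 33% of $236,978.40 = $78,202.87; lead counsel retains $236,978.40 − $78,202.87 = $158,775.53.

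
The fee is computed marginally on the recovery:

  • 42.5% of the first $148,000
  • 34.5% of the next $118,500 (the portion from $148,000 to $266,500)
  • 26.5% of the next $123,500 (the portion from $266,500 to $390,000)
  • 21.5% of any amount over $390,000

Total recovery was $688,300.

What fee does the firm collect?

First $148,000 at 42.5% = $62,900.00
Next $118,500 at 34.5% = $40,882.50
Next $123,500 at 26.5% = $32,727.50
Remaining $298,300 at 21.5% = $64,134.50
Fee: $62,900.00 + $40,882.50 + $32,727.50 + $64,134.50 = $200,644.50

$200,644.50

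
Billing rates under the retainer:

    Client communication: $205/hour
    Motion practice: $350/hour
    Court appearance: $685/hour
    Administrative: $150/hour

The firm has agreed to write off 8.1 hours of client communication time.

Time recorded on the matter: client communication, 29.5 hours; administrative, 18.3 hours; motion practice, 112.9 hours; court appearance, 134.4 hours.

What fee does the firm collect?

Client communication: 29.5 × $205 = $6,047.50
Motion practice: 112.9 × $350 = $39,515.00
Court appearance: 134.4 × $685 = $92,064.00
Administrative: 18.3 × $150 = $2,745.00
Subtotal: $140,371.50
Write-off: 8.1 × $205 = $1,660.50
Total: $140,371.50 − $1,660.50 = $138,711.00

$138,711.00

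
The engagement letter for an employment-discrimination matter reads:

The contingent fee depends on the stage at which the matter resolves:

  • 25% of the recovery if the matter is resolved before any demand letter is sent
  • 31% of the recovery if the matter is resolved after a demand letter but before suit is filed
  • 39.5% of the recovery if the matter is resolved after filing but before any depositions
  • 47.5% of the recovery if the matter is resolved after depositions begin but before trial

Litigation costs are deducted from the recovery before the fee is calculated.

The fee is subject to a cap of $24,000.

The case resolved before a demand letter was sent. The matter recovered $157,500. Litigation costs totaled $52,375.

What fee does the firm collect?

Fee base (net of costs): $157,500 − $52,375 = $105,125
The matter resolved before a demand letter was sent, so the 25% rate applies.
$105,125 × 25% = $26,281.25
$26,281.25 exceeds the $24,000 cap, so the fee is capped at $24,000.00.

$24,000.00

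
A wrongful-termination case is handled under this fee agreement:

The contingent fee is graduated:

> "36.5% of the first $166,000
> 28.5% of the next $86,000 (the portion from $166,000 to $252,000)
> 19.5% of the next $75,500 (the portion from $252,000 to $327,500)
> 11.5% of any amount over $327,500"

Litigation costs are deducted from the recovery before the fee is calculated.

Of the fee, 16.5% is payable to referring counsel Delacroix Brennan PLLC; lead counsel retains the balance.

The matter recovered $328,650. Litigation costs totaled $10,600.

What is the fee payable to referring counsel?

$16,166.66

Fee base (net of costs): $328,650 − $10,600 = $318,050
First $166,000 at 36.5% = $60,590.00
Next $86,000 at 28.5% = $24,510.00
Remaining $66,050 at 19.5% = $12,879.75
Fee: $60,590.00 + $24,510.00 + $12,879.75 = $97,979.75
Referral share: 16.5% of $97,979.75 = $16,166.66; lead counsel retains $97,979.75 − $16,166.66 = $81,813.09.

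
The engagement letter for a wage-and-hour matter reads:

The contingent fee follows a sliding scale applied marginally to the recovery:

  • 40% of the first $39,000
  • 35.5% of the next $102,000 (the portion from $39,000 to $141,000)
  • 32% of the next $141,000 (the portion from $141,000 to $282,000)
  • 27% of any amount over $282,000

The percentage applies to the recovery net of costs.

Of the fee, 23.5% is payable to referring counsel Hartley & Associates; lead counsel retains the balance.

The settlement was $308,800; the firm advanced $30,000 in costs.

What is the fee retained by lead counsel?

$73,368.09

Fee base (net of costs): $308,800 − $30,000 = $278,800
First $39,000 at 40% = $15,600.00
Next $102,000 at 35.5% = $36,210.00
Remaining $137,800 at 32% = $44,096.00
Fee: $15,600.00 + $36,210.00 + $44,096.00 = $95,906.00
Referral share: 23.5% of $95,906.00 = $22,537.91; lead counsel retains $95,906.00 − $22,537.91 = $73,368.09.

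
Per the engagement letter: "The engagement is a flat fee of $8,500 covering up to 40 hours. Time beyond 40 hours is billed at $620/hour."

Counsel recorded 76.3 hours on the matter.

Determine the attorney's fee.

Flat fee: $8,500.00
Excess hours: 76.3 − 40 = 36.3
Overrun: 36.3 × $620 = $22,506.00
Total: $8,500.00 + $22,506.00 = $31,006.00

$31,006.00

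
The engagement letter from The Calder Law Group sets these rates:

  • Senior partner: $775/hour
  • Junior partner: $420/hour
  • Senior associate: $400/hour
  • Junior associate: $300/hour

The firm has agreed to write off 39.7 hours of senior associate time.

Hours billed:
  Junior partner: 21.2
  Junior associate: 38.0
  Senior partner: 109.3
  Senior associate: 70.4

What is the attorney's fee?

$117,291.50

Senior partner: 109.3 × $775 = $84,707.50
Junior partner: 21.2 × $420 = $8,904.00
Senior associate: 70.4 × $400 = $28,160.00
Junior associate: 38.0 × $300 = $11,400.00
Subtotal: $133,171.50
Write-off: 39.7 × $400 = $15,880.00
Total: $133,171.50 − $15,880.00 = $117,291.50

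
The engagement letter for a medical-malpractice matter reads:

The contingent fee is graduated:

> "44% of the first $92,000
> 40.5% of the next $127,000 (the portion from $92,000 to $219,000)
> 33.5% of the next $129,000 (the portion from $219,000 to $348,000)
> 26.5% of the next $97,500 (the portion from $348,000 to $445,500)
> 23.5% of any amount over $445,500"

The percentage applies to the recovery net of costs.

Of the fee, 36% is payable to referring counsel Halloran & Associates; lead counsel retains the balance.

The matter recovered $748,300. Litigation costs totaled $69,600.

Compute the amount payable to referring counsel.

$77,677.02

Fee base (net of costs): $748,300 − $69,600 = $678,700
First $92,000 at 44% = $40,480.00
Next $127,000 at 40.5% = $51,435.00
Next $129,000 at 33.5% = $43,215.00
Next $97,500 at 26.5% = $25,837.50
Remaining $233,200 at 23.5% = $54,802.00
Fee: $40,480.00 + $51,435.00 + $43,215.00 + $25,837.50 + $54,802.00 = $215,769.50
Referral share: 36% of $215,769.50 = $77,677.02; lead counsel retains $215,769.50 − $77,677.02 = $138,092.48.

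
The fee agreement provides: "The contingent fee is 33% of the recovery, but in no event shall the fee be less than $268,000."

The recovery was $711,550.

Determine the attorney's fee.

$268,000.00

33% of $711,550 = $234,811.50
That is below the $268,000 minimum, so the minimum applies.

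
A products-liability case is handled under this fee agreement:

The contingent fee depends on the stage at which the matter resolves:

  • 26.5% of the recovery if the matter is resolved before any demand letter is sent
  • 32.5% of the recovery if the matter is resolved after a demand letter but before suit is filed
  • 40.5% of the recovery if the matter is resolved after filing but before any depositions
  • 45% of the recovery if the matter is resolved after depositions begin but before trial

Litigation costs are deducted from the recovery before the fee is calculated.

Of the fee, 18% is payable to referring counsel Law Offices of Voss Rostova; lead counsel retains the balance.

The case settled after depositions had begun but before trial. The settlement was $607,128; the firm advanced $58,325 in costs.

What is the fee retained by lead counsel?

Fee base (net of costs): $607,128 − $58,325 = $548,803
The matter settled after depositions had begun but before trial, so the 45% rate applies.
$548,803 × 45% = $246,961.35
Referral share: 18% of $246,961.35 = $44,453.04; lead counsel retains $246,961.35 − $44,453.04 = $202,508.31.

$202,508.31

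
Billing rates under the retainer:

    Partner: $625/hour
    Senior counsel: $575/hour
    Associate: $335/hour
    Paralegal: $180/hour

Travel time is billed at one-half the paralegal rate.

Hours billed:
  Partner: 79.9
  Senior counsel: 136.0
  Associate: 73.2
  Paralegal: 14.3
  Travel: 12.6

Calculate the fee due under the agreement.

$156,367.50

Partner: 79.9 × $625 = $49,937.50
Senior counsel: 136.0 × $575 = $78,200.00
Associate: 73.2 × $335 = $24,522.00
Paralegal: 14.3 × $180 = $2,574.00
Subtotal: $49,937.50 + $78,200.00 + $24,522.00 + $2,574.00 = $155,233.50
Travel: 12.6 × ($180 ÷ 2) = 12.6 × $90.00 = $1,134.00
Total: $155,233.50 + $1,134.00 = $156,367.50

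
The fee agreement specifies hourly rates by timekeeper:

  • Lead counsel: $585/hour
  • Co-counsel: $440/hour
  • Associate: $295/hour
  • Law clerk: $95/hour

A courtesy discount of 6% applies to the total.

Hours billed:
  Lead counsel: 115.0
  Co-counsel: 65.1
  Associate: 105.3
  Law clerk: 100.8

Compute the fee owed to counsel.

$128,364.99

Lead counsel: 115.0 × $585 = $67,275.00
Co-counsel: 65.1 × $440 = $28,644.00
Associate: 105.3 × $295 = $31,063.50
Law clerk: 100.8 × $95 = $9,576.00
Subtotal: $136,558.50
Less 6% discount: −$8,193.51
Total: $136,558.50 − $8,193.51 = $128,364.99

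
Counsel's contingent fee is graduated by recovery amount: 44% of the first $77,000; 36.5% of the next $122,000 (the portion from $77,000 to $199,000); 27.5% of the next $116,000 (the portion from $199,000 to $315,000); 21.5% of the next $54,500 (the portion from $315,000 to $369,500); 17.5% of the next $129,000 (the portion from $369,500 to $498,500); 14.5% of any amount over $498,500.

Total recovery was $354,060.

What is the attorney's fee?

First $77,000 at 44% = $33,880.00
Next $122,000 at 36.5% = $44,530.00
Next $116,000 at 27.5% = $31,900.00
Remaining $39,060 at 21.5% = $8,397.90
Fee: $33,880.00 + $44,530.00 + $31,900.00 + $8,397.90 = $118,707.90

$118,707.90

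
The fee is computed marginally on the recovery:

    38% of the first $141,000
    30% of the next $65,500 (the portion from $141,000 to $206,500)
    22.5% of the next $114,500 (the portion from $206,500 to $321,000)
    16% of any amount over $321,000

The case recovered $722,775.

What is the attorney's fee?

$163,276.50

First $141,000 at 38% = $53,580.00
Next $65,500 at 30% = $19,650.00
Next $114,500 at 22.5% = $25,762.50
Remaining $401,775 at 16% = $64,284.00
Fee: $53,580.00 + $19,650.00 + $25,762.50 + $64,284.00 = $163,276.50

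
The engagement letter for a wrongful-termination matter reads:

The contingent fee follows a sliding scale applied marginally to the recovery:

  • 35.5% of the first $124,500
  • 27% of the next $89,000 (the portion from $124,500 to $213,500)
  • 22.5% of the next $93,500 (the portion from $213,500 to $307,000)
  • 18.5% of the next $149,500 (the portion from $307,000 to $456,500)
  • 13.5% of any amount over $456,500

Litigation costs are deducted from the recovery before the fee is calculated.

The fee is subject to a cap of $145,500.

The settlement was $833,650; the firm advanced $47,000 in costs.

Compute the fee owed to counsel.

$145,500.00

Fee base (net of costs): $833,650 − $47,000 = $786,650
First $124,500 at 35.5% = $44,197.50
Next $89,000 at 27% = $24,030.00
Next $93,500 at 22.5% = $21,037.50
Next $149,500 at 18.5% = $27,657.50
Remaining $330,150 at 13.5% = $44,570.25
Fee: $44,197.50 + $24,030.00 + $21,037.50 + $27,657.50 + $44,570.25 = $161,492.75
$161,492.75 exceeds the $145,500 cap, so the fee is capped at $145,500.00.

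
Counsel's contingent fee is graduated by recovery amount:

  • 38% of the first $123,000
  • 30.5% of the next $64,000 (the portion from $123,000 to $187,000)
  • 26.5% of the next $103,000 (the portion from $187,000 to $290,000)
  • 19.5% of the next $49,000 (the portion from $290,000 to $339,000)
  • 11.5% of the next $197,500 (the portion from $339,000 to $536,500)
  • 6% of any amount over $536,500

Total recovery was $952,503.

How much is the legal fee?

$150,782.68

First $123,000 at 38% = $46,740.00
Next $64,000 at 30.5% = $19,520.00
Next $103,000 at 26.5% = $27,295.00
Next $49,000 at 19.5% = $9,555.00
Next $197,500 at 11.5% = $22,712.50
Remaining $416,003 at 6% = $24,960.18
Fee: $46,740.00 + $19,520.00 + $27,295.00 + $9,555.00 + $22,712.50 + $24,960.18 = $150,782.68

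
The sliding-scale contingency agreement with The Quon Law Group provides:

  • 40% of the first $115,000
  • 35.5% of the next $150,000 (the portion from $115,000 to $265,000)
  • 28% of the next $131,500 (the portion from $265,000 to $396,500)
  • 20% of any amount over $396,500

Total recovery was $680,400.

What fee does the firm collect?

$192,850.00

First $115,000 at 40% = $46,000.00
Next $150,000 at 35.5% = $53,250.00
Next $131,500 at 28% = $36,820.00
Remaining $283,900 at 20% = $56,780.00
Fee: $46,000.00 + $53,250.00 + $36,820.00 + $56,780.00 = $192,850.00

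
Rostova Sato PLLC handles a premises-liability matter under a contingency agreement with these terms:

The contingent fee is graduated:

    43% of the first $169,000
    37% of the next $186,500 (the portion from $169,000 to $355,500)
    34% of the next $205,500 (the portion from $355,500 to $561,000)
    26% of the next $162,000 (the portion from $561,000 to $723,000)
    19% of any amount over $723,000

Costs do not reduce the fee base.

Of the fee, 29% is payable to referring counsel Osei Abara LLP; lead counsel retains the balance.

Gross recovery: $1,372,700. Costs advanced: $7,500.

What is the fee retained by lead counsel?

$267,746.68

Fee base is the gross recovery, $1,372,700; costs are reimbursed separately.
First $169,000 at 43% = $72,670.00
Next $186,500 at 37% = $69,005.00
Next $205,500 at 34% = $69,870.00
Next $162,000 at 26% = $42,120.00
Remaining $649,700 at 19% = $123,443.00
Fee: $72,670.00 + $69,005.00 + $69,870.00 + $42,120.00 + $123,443.00 = $377,108.00
Referral share: 29% of $377,108.00 = $109,361.32; lead counsel retains $377,108.00 − $109,361.32 = $267,746.68.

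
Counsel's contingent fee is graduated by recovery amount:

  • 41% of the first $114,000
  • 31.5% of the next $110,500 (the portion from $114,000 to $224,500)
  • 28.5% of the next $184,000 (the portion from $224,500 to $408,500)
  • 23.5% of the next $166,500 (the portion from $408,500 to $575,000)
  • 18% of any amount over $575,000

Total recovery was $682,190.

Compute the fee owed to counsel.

First $114,000 at 41% = $46,740.00
Next $110,500 at 31.5% = $34,807.50
Next $184,000 at 28.5% = $52,440.00
Next $166,500 at 23.5% = $39,127.50
Remaining $107,190 at 18% = $19,294.20
Fee: $46,740.00 + $34,807.50 + $52,440.00 + $39,127.50 + $19,294.20 = $192,409.20

$192,409.20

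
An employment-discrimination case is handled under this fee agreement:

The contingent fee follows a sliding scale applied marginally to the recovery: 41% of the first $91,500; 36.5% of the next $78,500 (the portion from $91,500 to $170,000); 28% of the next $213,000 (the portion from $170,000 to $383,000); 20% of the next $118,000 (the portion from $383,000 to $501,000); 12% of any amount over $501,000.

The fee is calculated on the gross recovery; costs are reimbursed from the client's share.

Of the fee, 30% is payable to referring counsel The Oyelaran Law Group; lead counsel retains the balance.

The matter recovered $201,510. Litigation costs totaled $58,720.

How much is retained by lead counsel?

$52,493.21

Fee base is the gross recovery, $201,510; costs are reimbursed separately.
First $91,500 at 41% = $37,515.00
Next $78,500 at 36.5% = $28,652.50
Remaining $31,510 at 28% = $8,822.80
Fee: $37,515.00 + $28,652.50 + $8,822.80 = $74,990.30
Referral share: 30% of $74,990.30 = $22,497.09; lead counsel retains $74,990.30 − $22,497.09 = $52,493.21.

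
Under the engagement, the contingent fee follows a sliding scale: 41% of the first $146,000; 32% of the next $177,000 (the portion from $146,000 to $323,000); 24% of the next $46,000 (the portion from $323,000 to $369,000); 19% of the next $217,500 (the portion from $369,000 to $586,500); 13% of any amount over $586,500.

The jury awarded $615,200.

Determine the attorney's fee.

$172,596.00

First $146,000 at 41% = $59,860.00
Next $177,000 at 32% = $56,640.00
Next $46,000 at 24% = $11,040.00
Next $217,500 at 19% = $41,325.00
Remaining $28,700 at 13% = $3,731.00
Fee: $59,860.00 + $56,640.00 + $11,040.00 + $41,325.00 + $3,731.00 = $172,596.00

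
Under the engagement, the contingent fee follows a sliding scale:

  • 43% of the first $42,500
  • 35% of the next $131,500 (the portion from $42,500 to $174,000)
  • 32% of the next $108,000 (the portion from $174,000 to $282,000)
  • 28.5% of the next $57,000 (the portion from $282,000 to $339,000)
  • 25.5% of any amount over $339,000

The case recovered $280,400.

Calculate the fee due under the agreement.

$98,348.00

First $42,500 at 43% = $18,275.00
Next $131,500 at 35% = $46,025.00
Remaining $106,400 at 32% = $34,048.00
Fee: $18,275.00 + $46,025.00 + $34,048.00 = $98,348.00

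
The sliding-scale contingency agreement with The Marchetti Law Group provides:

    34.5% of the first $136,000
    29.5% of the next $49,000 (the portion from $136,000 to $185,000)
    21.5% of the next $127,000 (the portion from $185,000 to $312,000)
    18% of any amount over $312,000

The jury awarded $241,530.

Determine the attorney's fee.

First $136,000 at 34.5% = $46,920.00
Next $49,000 at 29.5% = $14,455.00
Remaining $56,530 at 21.5% = $12,153.95
Fee: $46,920.00 + $14,455.00 + $12,153.95 = $73,528.95

$73,528.95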